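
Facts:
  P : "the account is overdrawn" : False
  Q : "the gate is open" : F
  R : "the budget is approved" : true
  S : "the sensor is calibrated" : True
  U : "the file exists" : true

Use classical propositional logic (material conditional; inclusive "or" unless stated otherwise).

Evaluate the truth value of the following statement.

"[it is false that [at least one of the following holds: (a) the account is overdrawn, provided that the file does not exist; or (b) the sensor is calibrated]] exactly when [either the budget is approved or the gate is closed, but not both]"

True

Formalization: not ((not U -> P) or S) iff (R xor not Q)

not U = not True = False
not U -> P = False -> False = True
(not U -> P) or S = True or True = True
not ((not U -> P) or S) = not True = False
not Q = not False = True
R xor not Q = True xor True = False
not ((not U -> P) or S) iff (R xor not Q) = False iff False = True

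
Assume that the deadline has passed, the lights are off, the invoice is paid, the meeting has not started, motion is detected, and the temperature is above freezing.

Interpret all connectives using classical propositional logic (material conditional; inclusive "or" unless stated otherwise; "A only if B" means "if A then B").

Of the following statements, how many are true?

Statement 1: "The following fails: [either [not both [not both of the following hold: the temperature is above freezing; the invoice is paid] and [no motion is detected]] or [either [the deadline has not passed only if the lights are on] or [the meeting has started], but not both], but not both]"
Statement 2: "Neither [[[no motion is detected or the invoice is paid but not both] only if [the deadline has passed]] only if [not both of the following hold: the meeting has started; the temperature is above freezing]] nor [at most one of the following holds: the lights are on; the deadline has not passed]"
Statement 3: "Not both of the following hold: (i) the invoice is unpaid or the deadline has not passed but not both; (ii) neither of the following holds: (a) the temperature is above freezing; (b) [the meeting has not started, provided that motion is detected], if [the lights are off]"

2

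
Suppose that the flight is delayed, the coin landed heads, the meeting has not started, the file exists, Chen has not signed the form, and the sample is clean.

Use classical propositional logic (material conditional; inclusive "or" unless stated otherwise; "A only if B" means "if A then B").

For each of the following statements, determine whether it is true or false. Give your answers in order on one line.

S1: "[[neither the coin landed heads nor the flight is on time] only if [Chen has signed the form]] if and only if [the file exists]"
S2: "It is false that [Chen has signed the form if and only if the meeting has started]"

S1 true / S2 false

Let K = "the coin landed heads" (T), G = "the flight is delayed" (T), S = "Chen has signed the form" (F), R = "the file exists" (T), M = "the meeting has started" (F).

S1: Parsed as ((K nor ~G) -> S) <-> R

~G = ~T = F
K nor ~G = T nor F = F
(K nor ~G) -> S = F -> F = T
((K nor ~G) -> S) <-> R = T <-> T = T
Hence S1 is true.

S2: In symbols: ~(S <-> M)

S <-> M = F <-> F = T
~(S <-> M) = ~T = F
Thus S2 is false.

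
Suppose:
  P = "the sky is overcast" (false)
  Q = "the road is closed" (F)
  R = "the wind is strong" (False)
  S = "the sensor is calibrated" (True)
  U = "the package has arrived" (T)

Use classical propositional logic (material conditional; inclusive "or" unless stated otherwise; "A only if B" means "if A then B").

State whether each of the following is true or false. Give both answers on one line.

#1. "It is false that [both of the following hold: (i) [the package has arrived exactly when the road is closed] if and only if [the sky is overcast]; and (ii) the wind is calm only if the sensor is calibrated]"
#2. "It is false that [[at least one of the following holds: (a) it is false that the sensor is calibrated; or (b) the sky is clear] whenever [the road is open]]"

#1: Parsed as not (((U iff Q) iff P) and (not R -> S))

U iff Q = True iff False = False
(U iff Q) iff P = False iff False = True
not R = not False = True
not R -> S = True -> True = True
((U iff Q) iff P) and (not R -> S) = True and True = True
not (((U iff Q) iff P) and (not R -> S)) = not True = False
So #1 is false.

#2: In symbols: not (not Q -> (not S or not P))

not Q = not False = True
not S = not True = False
not P = not False = True
not S or not P = False or True = True
not Q -> (not S or not P) = True -> True = True
not (not Q -> (not S or not P)) = not True = False
So #2 is false.

#1 false, #2 false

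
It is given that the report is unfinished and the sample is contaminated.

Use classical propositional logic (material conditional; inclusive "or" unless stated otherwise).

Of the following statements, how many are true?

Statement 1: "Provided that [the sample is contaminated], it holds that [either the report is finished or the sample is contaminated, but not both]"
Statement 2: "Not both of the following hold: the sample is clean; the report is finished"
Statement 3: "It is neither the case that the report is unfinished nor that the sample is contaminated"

2

Let Q = "the sample is contaminated" (T), P = "the report is finished" (F).

Statement 1: In symbols: Q -> (P xor Q)

P xor Q = F xor T = T
Q -> (P xor Q) = T -> T = T
So Statement 1 is true.

Statement 2: Formalization: ~Q nand P

~Q = ~T = F
~Q nand P = F nand F = T
Hence Statement 2 is true.

Statement 3: Formalization: ~P nor Q

~P = ~F = T
~P nor Q = T nor T = F
Thus Statement 3 is false.

True statements: 2.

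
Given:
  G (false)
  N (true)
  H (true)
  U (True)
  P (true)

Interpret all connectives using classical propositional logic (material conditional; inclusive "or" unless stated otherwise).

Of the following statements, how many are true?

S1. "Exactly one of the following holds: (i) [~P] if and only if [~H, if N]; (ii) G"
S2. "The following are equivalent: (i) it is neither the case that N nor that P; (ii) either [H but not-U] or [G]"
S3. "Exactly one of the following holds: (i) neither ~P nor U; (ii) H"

3

S1: Formalization: (¬P ↔ (N → ¬H)) ⊕ G

¬P = ¬T = F
¬H = ¬T = F
N → ¬H = T → F = F
¬P ↔ (N → ¬H) = F ↔ F = T
(¬P ↔ (N → ¬H)) ⊕ G = T ⊕ F = T
Thus S1 is true.

S2: Parsed as (N ↓ P) ↔ ((H ∧ ¬U) ∨ G)

N ↓ P = T ↓ T = F
¬U = ¬T = F
H ∧ ¬U = T ∧ F = F
(H ∧ ¬U) ∨ G = F ∨ F = F
(N ↓ P) ↔ ((H ∧ ¬U) ∨ G) = F ↔ F = T
Hence S2 is true.

S3: In symbols: (¬P ↓ U) ⊕ H

¬P = ¬T = F
¬P ↓ U = F ↓ T = F
(¬P ↓ U) ⊕ H = F ⊕ T = T
Hence S3 is true.

True statements: 3 (S1, S2, S3).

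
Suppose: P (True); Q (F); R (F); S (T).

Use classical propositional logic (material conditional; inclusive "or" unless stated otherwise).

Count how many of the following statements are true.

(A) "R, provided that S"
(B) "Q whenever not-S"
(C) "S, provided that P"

2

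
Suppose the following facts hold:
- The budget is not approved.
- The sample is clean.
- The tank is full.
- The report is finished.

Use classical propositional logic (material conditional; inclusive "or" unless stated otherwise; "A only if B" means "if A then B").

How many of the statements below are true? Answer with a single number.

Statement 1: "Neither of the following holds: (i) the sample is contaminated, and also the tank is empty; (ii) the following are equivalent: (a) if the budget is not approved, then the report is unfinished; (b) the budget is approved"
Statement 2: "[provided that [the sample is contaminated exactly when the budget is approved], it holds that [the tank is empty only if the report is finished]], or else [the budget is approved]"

1

Let P = "the sample is contaminated" (F), M = "the tank is full" (T), L = "the budget is approved" (F), V = "the report is finished" (T).

Statement 1: This is (P & ~M) nor ((~L -> ~V) <-> L).

~M = ~T = F
P & ~M = F & F = F
~L = ~F = T
~V = ~T = F
~L -> ~V = T -> F = F
(~L -> ~V) <-> L = F <-> F = T
(P & ~M) nor ((~L -> ~V) <-> L) = F nor T = F
Hence Statement 1 is false.

Statement 2: Parsed as ((P <-> L) -> (~M -> V)) | L

P <-> L = F <-> F = T
~M = ~T = F
~M -> V = F -> T = T
(P <-> L) -> (~M -> V) = T -> T = T
((P <-> L) -> (~M -> V)) | L = T | F = T
So Statement 2 is true.

True statements: 1 (Statement 2).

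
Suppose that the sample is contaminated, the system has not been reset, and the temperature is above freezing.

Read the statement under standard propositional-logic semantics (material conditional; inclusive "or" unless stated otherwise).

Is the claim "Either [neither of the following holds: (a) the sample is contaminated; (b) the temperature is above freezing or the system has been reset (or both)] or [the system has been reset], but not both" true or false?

False

Let W = "the sample is contaminated" (T), N = "the temperature is below freezing" (F), L = "the system has been reset" (F).
This is (W ↓ (¬N ∨ L)) ⊕ L.

¬N = ¬F = T
¬N ∨ L = T ∨ F = T
W ↓ (¬N ∨ L) = T ↓ T = F
(W ↓ (¬N ∨ L)) ⊕ L = F ⊕ F = F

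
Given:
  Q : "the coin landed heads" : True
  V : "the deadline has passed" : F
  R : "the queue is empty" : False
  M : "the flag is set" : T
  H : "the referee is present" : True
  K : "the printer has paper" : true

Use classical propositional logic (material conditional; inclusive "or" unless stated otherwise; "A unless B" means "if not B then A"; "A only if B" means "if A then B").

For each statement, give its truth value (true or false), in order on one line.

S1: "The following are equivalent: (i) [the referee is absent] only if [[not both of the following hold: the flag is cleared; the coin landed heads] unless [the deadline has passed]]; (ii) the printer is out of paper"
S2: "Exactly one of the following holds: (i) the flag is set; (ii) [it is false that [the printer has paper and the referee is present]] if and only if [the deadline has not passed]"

S1: Formalization: (not H -> ((not M nand Q) or V)) iff not K

not H = not True = False
not M = not True = False
not M nand Q = False nand True = True
(not M nand Q) or V = True or False = True
not H -> ((not M nand Q) or V) = False -> True = True
not K = not True = False
(not H -> ((not M nand Q) or V)) iff not K = True iff False = False
Hence S1 is false.

S2: This is M xor (not (K and H) iff not V).

K and H = True and True = True
not (K and H) = not True = False
not V = not False = True
not (K and H) iff not V = False iff True = False
M xor (not (K and H) iff not V) = True xor False = True
Hence S2 is true.

S1 F; S2 T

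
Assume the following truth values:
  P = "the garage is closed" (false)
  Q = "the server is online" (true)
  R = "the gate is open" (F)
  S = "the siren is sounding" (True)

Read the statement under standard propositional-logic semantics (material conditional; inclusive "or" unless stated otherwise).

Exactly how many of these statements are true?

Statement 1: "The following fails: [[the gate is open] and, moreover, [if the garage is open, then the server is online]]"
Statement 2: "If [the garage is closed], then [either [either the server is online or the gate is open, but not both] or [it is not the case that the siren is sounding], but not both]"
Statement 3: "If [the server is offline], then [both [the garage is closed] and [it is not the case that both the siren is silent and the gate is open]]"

3

Statement 1: In symbols: not (R and (not P -> Q))

not P = not False = True
not P -> Q = True -> True = True
R and (not P -> Q) = False and True = False
not (R and (not P -> Q)) = not False = True
So Statement 1 is true.

Statement 2: Formalization: P -> ((Q xor R) xor not S)

Q xor R = True xor False = True
not S = not True = False
(Q xor R) xor not S = True xor False = True
P -> ((Q xor R) xor not S) = False -> True = True
So Statement 2 is true.

Statement 3: Formalization: not Q -> (P and (not S nand R))

not Q = not True = False
not S = not True = False
not S nand R = False nand False = True
P and (not S nand R) = False and True = False
not Q -> (P and (not S nand R)) = False -> False = True
So Statement 3 is true.

3 of the 3 statements are true (Statement 1, Statement 2, Statement 3).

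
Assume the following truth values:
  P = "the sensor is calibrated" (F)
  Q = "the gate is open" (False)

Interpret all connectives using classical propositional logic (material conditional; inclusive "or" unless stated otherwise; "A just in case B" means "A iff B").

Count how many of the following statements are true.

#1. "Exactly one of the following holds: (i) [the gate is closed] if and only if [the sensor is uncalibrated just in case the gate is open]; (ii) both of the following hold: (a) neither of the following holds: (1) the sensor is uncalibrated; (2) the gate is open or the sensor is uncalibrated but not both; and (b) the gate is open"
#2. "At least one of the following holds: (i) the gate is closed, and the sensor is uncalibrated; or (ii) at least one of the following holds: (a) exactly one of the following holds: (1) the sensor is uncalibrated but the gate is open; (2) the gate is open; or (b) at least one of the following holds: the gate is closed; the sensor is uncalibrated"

1

#1: Parsed as (¬Q ↔ (¬P ↔ Q)) ⊕ ((¬P ↓ (Q ⊕ ¬P)) ∧ Q)

¬Q = ¬F = T
¬P = ¬F = T
¬P ↔ Q = T ↔ F = F
¬Q ↔ (¬P ↔ Q) = T ↔ F = F
¬P = ¬F = T
¬P = ¬F = T
Q ⊕ ¬P = F ⊕ T = T
¬P ↓ (Q ⊕ ¬P) = T ↓ T = F
(¬P ↓ (Q ⊕ ¬P)) ∧ Q = F ∧ F = F
(¬Q ↔ (¬P ↔ Q)) ⊕ ((¬P ↓ (Q ⊕ ¬P)) ∧ Q) = F ⊕ F = F
So #1 is false.

#2: Formalization: (¬Q ∧ ¬P) ∨ (((¬P ∧ Q) ⊕ Q) ∨ (¬Q ∨ ¬P))

¬Q = ¬F = T
¬P = ¬F = T
¬Q ∧ ¬P = T ∧ T = T
¬P = ¬F = T
¬P ∧ Q = T ∧ F = F
(¬P ∧ Q) ⊕ Q = F ⊕ F = F
¬Q = ¬F = T
¬P = ¬F = T
¬Q ∨ ¬P = T ∨ T = T
((¬P ∧ Q) ⊕ Q) ∨ (¬Q ∨ ¬P) = F ∨ T = T
(¬Q ∧ ¬P) ∨ (((¬P ∧ Q) ⊕ Q) ∨ (¬Q ∨ ¬P)) = T ∨ T = T
So #2 is true.

1 of the 2 statements is true.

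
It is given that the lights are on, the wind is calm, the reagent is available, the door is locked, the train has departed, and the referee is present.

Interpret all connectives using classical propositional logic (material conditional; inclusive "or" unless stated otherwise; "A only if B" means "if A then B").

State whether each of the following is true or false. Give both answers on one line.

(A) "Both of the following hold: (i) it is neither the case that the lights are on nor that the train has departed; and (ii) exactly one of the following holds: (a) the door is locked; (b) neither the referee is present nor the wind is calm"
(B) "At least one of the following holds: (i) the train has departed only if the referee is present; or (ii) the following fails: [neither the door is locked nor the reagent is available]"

(A) False, (B) True

Let Q = "the lights are on" (True), D = "the train has departed" (True), S = "the door is locked" (True), K = "the referee is present" (True), N = "the wind is strong" (False), U = "the reagent is available" (True).

(A): This is (Q nor D) and (S xor (K nor not N)).

Q nor D = True nor True = False
not N = not False = True
K nor not N = True nor True = False
S xor (K nor not N) = True xor False = True
(Q nor D) and (S xor (K nor not N)) = False and True = False
Thus (A) is false.

(B): In symbols: (D -> K) or not (S nor U)

D -> K = True -> True = True
S nor U = True nor True = False
not (S nor U) = not False = True
(D -> K) or not (S nor U) = True or True = True
Hence (B) is true.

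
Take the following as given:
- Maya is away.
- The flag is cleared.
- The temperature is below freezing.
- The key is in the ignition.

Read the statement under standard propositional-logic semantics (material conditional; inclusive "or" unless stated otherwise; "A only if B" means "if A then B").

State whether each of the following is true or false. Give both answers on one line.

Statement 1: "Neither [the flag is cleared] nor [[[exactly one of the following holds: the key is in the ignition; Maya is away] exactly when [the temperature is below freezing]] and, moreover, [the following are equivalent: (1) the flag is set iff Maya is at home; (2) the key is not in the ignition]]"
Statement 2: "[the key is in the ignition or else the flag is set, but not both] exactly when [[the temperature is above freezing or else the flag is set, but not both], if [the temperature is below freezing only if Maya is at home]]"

Let Q = "the flag is set" (F), S = "the key is in the ignition" (T), P = "Maya is at home" (F), R = "the temperature is below freezing" (T).

Statement 1: Parsed as ¬Q ↓ (((S ⊕ ¬P) ↔ R) ∧ ((Q ↔ P) ↔ ¬S))

¬Q = ¬F = T
¬P = ¬F = T
S ⊕ ¬P = T ⊕ T = F
(S ⊕ ¬P) ↔ R = F ↔ T = F
Q ↔ P = F ↔ F = T
¬S = ¬T = F
(Q ↔ P) ↔ ¬S = T ↔ F = F
((S ⊕ ¬P) ↔ R) ∧ ((Q ↔ P) ↔ ¬S) = F ∧ F = F
¬Q ↓ (((S ⊕ ¬P) ↔ R) ∧ ((Q ↔ P) ↔ ¬S)) = T ↓ F = F
Hence Statement 1 is false.

Statement 2: In symbols: (S ⊕ Q) ↔ ((R → P) → (¬R ⊕ Q))

S ⊕ Q = T ⊕ F = T
R → P = T → F = F
¬R = ¬T = F
¬R ⊕ Q = F ⊕ F = F
(R → P) → (¬R ⊕ Q) = F → F = T
(S ⊕ Q) ↔ ((R → P) → (¬R ⊕ Q)) = T ↔ T = T
Hence Statement 2 is true.

Statement 1 false; Statement 2 true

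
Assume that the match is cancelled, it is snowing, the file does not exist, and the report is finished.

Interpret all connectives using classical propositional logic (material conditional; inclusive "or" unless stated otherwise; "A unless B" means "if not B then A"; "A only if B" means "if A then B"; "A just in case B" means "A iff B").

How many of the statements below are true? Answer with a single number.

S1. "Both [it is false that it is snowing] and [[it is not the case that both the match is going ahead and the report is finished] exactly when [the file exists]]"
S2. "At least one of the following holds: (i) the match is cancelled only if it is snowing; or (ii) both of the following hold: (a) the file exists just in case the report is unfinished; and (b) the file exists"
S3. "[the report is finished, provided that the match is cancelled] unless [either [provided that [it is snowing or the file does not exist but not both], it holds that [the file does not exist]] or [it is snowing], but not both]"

Let Q = "it is snowing" (T), S = "the match is cancelled" (T), H = "the report is finished" (T), M = "the file exists" (F).

S1: Parsed as ¬Q ∧ ((¬S ↑ H) ↔ M)

¬Q = ¬T = F
¬S = ¬T = F
¬S ↑ H = F ↑ T = T
(¬S ↑ H) ↔ M = T ↔ F = F
¬Q ∧ ((¬S ↑ H) ↔ M) = F ∧ F = F
Thus S1 is false.

S2: Parsed as (S → Q) ∨ ((M ↔ ¬H) ∧ M)

S → Q = T → T = T
¬H = ¬T = F
M ↔ ¬H = F ↔ F = T
(M ↔ ¬H) ∧ M = T ∧ F = F
(S → Q) ∨ ((M ↔ ¬H) ∧ M) = T ∨ F = T
Thus S2 is true.

S3: Parsed as (S → H) ∨ (((Q ⊕ ¬M) → ¬M) ⊕ Q)

S → H = T → T = T
¬M = ¬F = T
Q ⊕ ¬M = T ⊕ T = F
¬M = ¬F = T
(Q ⊕ ¬M) → ¬M = F → T = T
((Q ⊕ ¬M) → ¬M) ⊕ Q = T ⊕ T = F
(S → H) ∨ (((Q ⊕ ¬M) → ¬M) ⊕ Q) = T ∨ F = T
So S3 is true.

Count: 2.

2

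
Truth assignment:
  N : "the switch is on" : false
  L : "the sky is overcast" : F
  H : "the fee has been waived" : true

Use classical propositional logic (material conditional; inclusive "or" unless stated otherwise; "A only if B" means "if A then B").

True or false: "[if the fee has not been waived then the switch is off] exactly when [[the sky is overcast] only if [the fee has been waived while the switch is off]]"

The statement is true.

Values: H=T, N=F, L=F.
In symbols: (¬H → ¬N) ↔ (L → (H ∧ ¬N))

¬H = ¬T = F
¬N = ¬F = T
¬H → ¬N = F → T = T
¬N = ¬F = T
H ∧ ¬N = T ∧ T = T
L → (H ∧ ¬N) = F → T = T
(¬H → ¬N) ↔ (L → (H ∧ ¬N)) = T ↔ T = T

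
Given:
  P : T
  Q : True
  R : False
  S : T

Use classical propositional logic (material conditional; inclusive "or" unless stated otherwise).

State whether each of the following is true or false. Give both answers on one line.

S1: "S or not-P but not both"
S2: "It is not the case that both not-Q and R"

S1 true / S2 true

S1: This is S ⊕ ¬P.

¬P = ¬T = F
S ⊕ ¬P = T ⊕ F = T
So S1 is true.

S2: Formalization: ¬Q ↑ R

¬Q = ¬T = F
¬Q ↑ R = F ↑ F = T
Hence S2 is true.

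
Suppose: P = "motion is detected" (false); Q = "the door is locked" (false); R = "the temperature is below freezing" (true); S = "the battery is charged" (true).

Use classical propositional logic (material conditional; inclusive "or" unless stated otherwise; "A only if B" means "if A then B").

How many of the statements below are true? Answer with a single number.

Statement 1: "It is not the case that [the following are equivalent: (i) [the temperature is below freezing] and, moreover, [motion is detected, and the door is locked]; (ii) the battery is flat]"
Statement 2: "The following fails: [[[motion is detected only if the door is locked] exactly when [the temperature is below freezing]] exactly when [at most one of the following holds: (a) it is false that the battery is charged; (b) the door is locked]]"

Statement 1: In symbols: ¬((R ∧ (P ∧ Q)) ↔ ¬S)

P ∧ Q = F ∧ F = F
R ∧ (P ∧ Q) = T ∧ F = F
¬S = ¬T = F
(R ∧ (P ∧ Q)) ↔ ¬S = F ↔ F = T
¬((R ∧ (P ∧ Q)) ↔ ¬S) = ¬T = F
So Statement 1 is false.

Statement 2: Formalization: ¬(((P → Q) ↔ R) ↔ (¬S ↑ Q))

P → Q = F → F = T
(P → Q) ↔ R = T ↔ T = T
¬S = ¬T = F
¬S ↑ Q = F ↑ F = T
((P → Q) ↔ R) ↔ (¬S ↑ Q) = T ↔ T = T
¬(((P → Q) ↔ R) ↔ (¬S ↑ Q)) = ¬T = F
So Statement 2 is false.

0 of the 2 statements are true (none).

0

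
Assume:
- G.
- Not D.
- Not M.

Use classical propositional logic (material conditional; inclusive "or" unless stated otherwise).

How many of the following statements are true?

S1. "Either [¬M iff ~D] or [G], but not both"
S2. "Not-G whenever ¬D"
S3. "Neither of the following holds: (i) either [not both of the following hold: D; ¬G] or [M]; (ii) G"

S1: In symbols: (¬M ↔ ¬D) ⊕ G

¬M = ¬F = T
¬D = ¬F = T
¬M ↔ ¬D = T ↔ T = T
(¬M ↔ ¬D) ⊕ G = T ⊕ T = F
Hence S1 is false.

S2: In symbols: ¬D → ¬G

¬D = ¬F = T
¬G = ¬T = F
¬D → ¬G = T → F = F
So S2 is false.

S3: Parsed as ((D ↑ ¬G) ∨ M) ↓ G

¬G = ¬T = F
D ↑ ¬G = F ↑ F = T
(D ↑ ¬G) ∨ M = T ∨ F = T
((D ↑ ¬G) ∨ M) ↓ G = T ↓ T = F
Thus S3 is false.

Count: 0.

0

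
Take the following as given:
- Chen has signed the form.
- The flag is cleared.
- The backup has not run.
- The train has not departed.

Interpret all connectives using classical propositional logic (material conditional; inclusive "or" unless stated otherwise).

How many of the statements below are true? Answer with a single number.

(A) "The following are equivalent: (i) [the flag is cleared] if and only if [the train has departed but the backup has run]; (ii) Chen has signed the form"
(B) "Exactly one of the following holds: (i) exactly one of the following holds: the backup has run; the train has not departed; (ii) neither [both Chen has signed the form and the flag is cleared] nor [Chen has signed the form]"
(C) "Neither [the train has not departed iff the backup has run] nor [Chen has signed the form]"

1

Let Q = "the flag is set" (F), S = "the train has departed" (F), R = "the backup has run" (F), P = "Chen has signed the form" (T).

(A): In symbols: (~Q <-> (S & R)) <-> P

~Q = ~F = T
S & R = F & F = F
~Q <-> (S & R) = T <-> F = F
(~Q <-> (S & R)) <-> P = F <-> T = F
Hence (A) is false.

(B): In symbols: (R xor ~S) xor ((P & ~Q) nor P)

~S = ~F = T
R xor ~S = F xor T = T
~Q = ~F = T
P & ~Q = T & T = T
(P & ~Q) nor P = T nor T = F
(R xor ~S) xor ((P & ~Q) nor P) = T xor F = T
So (B) is true.

(C): Formalization: (~S <-> R) nor P

~S = ~F = T
~S <-> R = T <-> F = F
(~S <-> R) nor P = F nor T = F
Hence (C) is false.

Count: 1.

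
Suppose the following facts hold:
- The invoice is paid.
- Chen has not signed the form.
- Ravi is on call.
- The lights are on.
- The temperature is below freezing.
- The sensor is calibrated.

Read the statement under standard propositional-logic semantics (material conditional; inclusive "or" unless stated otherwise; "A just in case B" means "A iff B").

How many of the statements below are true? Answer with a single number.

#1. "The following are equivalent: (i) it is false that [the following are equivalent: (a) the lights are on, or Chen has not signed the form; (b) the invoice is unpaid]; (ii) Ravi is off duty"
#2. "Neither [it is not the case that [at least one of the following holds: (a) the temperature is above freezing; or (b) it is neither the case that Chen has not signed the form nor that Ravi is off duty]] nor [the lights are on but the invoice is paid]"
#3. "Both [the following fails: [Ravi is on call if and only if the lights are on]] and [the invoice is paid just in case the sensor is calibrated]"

Let W = "the lights are on" (True), S = "Chen has signed the form" (False), V = "the invoice is paid" (True), U = "Ravi is on call" (True), Q = "the temperature is below freezing" (True), K = "the sensor is calibrated" (True).

#1: Parsed as not ((W or not S) iff not V) iff not U

not S = not False = True
W or not S = True or True = True
not V = not True = False
(W or not S) iff not V = True iff False = False
not ((W or not S) iff not V) = not False = True
not U = not True = False
not ((W or not S) iff not V) iff not U = True iff False = False
So #1 is false.

#2: This is not (not Q or (not S nor not U)) nor (W and V).

not Q = not True = False
not S = not False = True
not U = not True = False
not S nor not U = True nor False = False
not Q or (not S nor not U) = False or False = False
not (not Q or (not S nor not U)) = not False = True
W and V = True and True = True
not (not Q or (not S nor not U)) nor (W and V) = True nor True = False
Hence #2 is false.

#3: In symbols: not (U iff W) and (V iff K)

U iff W = True iff True = True
not (U iff W) = not True = False
V iff K = True iff True = True
not (U iff W) and (V iff K) = False and True = False
So #3 is false.

True statements: 0 (none).

0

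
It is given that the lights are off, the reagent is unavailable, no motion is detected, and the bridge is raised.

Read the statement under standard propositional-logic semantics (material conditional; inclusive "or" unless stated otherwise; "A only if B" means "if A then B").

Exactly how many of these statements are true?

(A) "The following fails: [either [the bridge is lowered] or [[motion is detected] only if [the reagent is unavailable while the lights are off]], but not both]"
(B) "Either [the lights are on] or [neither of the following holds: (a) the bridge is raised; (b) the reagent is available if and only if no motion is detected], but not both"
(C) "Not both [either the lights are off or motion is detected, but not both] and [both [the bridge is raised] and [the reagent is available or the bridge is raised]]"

Let S = "the bridge is raised" (True), R = "motion is detected" (False), Q = "the reagent is available" (False), P = "the lights are on" (False).

(A): Parsed as not (not S xor (R -> (not Q and not P)))

not S = not True = False
not Q = not False = True
not P = not False = True
not Q and not P = True and True = True
R -> (not Q and not P) = False -> True = True
not S xor (R -> (not Q and not P)) = False xor True = True
not (not S xor (R -> (not Q and not P))) = not True = False
So (A) is false.

(B): Parsed as P xor (S nor (Q iff not R))

not R = not False = True
Q iff not R = False iff True = False
S nor (Q iff not R) = True nor False = False
P xor (S nor (Q iff not R)) = False xor False = False
Hence (B) is false.

(C): In symbols: (not P xor R) nand (S and (Q or S))

not P = not False = True
not P xor R = True xor False = True
Q or S = False or True = True
S and (Q or S) = True and True = True
(not P xor R) nand (S and (Q or S)) = True nand True = False
Hence (C) is false.

True statements: 0 (none).

0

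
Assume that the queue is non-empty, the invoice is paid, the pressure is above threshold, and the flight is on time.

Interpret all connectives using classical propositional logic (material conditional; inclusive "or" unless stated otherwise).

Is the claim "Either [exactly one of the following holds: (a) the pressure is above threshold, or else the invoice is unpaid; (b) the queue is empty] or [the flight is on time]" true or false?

True

Let R = "the pressure is above threshold" (T), Q = "the invoice is paid" (T), P = "the queue is empty" (F), S = "the flight is delayed" (F).
This is ((R | ~Q) xor P) | ~S.

~Q = ~T = F
R | ~Q = T | F = T
(R | ~Q) xor P = T xor F = T
~S = ~F = T
((R | ~Q) xor P) | ~S = T | T = T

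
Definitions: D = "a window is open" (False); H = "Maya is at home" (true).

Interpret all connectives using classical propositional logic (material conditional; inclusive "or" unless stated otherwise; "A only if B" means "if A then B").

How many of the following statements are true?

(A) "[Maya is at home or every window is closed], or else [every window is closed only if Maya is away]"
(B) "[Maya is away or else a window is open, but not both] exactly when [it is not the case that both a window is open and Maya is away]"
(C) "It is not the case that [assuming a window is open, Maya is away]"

(A): Formalization: (H | ~D) | (~D -> ~H)

~D = ~F = T
H | ~D = T | T = T
~D = ~F = T
~H = ~T = F
~D -> ~H = T -> F = F
(H | ~D) | (~D -> ~H) = T | F = T
So (A) is true.

(B): This is (~H xor D) <-> (D nand ~H).

~H = ~T = F
~H xor D = F xor F = F
~H = ~T = F
D nand ~H = F nand F = T
(~H xor D) <-> (D nand ~H) = F <-> T = F
So (B) is false.

(C): Formalization: ~(D -> ~H)

~H = ~T = F
D -> ~H = F -> F = T
~(D -> ~H) = ~T = F
Hence (C) is false.

1 of the 3 statements is true ((A)).

1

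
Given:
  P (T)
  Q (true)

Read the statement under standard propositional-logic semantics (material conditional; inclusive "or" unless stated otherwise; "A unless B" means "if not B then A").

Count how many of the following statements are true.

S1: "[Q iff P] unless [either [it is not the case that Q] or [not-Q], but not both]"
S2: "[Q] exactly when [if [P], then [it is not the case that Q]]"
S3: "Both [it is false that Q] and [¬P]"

1

S1: Parsed as (Q <-> P) | (~Q xor ~Q)

Q <-> P = T <-> T = T
~Q = ~T = F
~Q = ~T = F
~Q xor ~Q = F xor F = F
(Q <-> P) | (~Q xor ~Q) = T | F = T
Thus S1 is true.

S2: This is Q <-> (P -> ~Q).

~Q = ~T = F
P -> ~Q = T -> F = F
Q <-> (P -> ~Q) = T <-> F = F
So S2 is false.

S3: This is ~Q & ~P.

~Q = ~T = F
~P = ~T = F
~Q & ~P = F & F = F
Hence S3 is false.

Count: 1.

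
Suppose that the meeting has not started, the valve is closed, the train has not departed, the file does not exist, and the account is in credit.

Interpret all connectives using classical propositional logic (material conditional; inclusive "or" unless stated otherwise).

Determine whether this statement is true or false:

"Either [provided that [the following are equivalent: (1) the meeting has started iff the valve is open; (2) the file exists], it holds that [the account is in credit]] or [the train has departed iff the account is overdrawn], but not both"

The statement is false.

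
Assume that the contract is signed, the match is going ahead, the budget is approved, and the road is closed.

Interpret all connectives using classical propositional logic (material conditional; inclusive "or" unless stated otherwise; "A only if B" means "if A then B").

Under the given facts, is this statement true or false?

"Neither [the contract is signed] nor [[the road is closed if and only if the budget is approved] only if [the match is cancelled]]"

False.

Let P = "the contract is signed" (T), S = "the road is closed" (T), R = "the budget is approved" (T), Q = "the match is cancelled" (F).
Formalization: P nor ((S <-> R) -> Q)

S <-> R = T <-> T = T
(S <-> R) -> Q = T -> F = F
P nor ((S <-> R) -> Q) = T nor F = F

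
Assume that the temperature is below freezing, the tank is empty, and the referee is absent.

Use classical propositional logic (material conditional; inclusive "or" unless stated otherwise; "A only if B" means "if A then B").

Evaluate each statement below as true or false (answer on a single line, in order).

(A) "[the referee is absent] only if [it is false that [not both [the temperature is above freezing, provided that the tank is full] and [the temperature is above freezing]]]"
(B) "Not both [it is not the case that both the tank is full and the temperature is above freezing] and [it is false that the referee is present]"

(A) F, (B) F

Let R = "the referee is present" (F), Q = "the tank is full" (F), P = "the temperature is below freezing" (T).

(A): Parsed as ¬R → ¬((Q → ¬P) ↑ ¬P)

¬R = ¬F = T
¬P = ¬T = F
Q → ¬P = F → F = T
¬P = ¬T = F
(Q → ¬P) ↑ ¬P = T ↑ F = T
¬((Q → ¬P) ↑ ¬P) = ¬T = F
¬R → ¬((Q → ¬P) ↑ ¬P) = T → F = F
Hence (A) is false.

(B): This is (Q ↑ ¬P) ↑ ¬R.

¬P = ¬T = F
Q ↑ ¬P = F ↑ F = T
¬R = ¬F = T
(Q ↑ ¬P) ↑ ¬R = T ↑ T = F
Thus (B) is false.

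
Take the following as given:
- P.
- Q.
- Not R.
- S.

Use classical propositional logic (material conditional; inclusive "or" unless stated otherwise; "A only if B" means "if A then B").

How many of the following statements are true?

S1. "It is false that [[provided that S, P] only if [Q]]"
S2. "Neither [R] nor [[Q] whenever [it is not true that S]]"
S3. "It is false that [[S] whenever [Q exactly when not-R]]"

0

S1: This is ~((S -> P) -> Q).

S -> P = T -> T = T
(S -> P) -> Q = T -> T = T
~((S -> P) -> Q) = ~T = F
So S1 is false.

S2: This is R nor (~S -> Q).

~S = ~T = F
~S -> Q = F -> T = T
R nor (~S -> Q) = F nor T = F
Hence S2 is false.

S3: Formalization: ~((Q <-> ~R) -> S)

~R = ~F = T
Q <-> ~R = T <-> T = T
(Q <-> ~R) -> S = T -> T = T
~((Q <-> ~R) -> S) = ~T = F
Hence S3 is false.

0 of the 3 statements are true (none).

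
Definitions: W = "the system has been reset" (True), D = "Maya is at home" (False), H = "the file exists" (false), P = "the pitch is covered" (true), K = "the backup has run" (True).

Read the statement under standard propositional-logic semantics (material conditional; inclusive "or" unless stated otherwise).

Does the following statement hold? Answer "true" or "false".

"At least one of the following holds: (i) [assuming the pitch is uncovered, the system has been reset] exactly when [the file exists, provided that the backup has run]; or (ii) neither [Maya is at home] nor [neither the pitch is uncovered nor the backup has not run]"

Values: P=T, W=T, K=T, H=F, D=F.
In symbols: ((~P -> W) <-> (K -> H)) | (D nor (~P nor ~K))

~P = ~T = F
~P -> W = F -> T = T
K -> H = T -> F = F
(~P -> W) <-> (K -> H) = T <-> F = F
~P = ~T = F
~K = ~T = F
~P nor ~K = F nor F = T
D nor (~P nor ~K) = F nor T = F
((~P -> W) <-> (K -> H)) | (D nor (~P nor ~K)) = F | F = F

False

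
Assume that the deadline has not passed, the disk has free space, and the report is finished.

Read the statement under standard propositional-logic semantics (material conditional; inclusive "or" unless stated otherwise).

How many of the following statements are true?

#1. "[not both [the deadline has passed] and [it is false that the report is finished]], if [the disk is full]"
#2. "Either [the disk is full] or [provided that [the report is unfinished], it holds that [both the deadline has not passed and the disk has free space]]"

2

Let G = "the disk is full" (F), W = "the deadline has passed" (F), V = "the report is finished" (T).

#1: Formalization: G → (W ↑ ¬V)

¬V = ¬T = F
W ↑ ¬V = F ↑ F = T
G → (W ↑ ¬V) = F → T = T
Hence #1 is true.

#2: This is G ∨ (¬V → (¬W ∧ ¬G)).

¬V = ¬T = F
¬W = ¬F = T
¬G = ¬F = T
¬W ∧ ¬G = T ∧ T = T
¬V → (¬W ∧ ¬G) = F → T = T
G ∨ (¬V → (¬W ∧ ¬G)) = F ∨ T = T
Hence #2 is true.

True statements: 2.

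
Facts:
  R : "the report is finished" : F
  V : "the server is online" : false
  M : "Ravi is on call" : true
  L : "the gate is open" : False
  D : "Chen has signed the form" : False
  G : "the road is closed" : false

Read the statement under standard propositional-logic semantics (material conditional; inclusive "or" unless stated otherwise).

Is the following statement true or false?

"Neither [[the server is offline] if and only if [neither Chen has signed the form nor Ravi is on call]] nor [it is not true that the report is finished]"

The statement is false.

This is (not V iff (D nor M)) nor not R.

not V = not False = True
D nor M = False nor True = False
not V iff (D nor M) = True iff False = False
not R = not False = True
(not V iff (D nor M)) nor not R = False nor True = False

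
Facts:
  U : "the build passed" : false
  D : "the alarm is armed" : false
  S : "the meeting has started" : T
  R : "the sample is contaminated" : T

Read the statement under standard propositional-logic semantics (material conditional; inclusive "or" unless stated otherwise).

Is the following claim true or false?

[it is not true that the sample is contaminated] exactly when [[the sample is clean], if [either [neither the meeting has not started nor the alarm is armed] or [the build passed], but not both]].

true

Values: R=T, S=T, D=F, U=F.
This is ~R <-> (((~S nor D) xor U) -> ~R).

~R = ~T = F
~S = ~T = F
~S nor D = F nor F = T
(~S nor D) xor U = T xor F = T
~R = ~T = F
((~S nor D) xor U) -> ~R = T -> F = F
~R <-> (((~S nor D) xor U) -> ~R) = F <-> F = T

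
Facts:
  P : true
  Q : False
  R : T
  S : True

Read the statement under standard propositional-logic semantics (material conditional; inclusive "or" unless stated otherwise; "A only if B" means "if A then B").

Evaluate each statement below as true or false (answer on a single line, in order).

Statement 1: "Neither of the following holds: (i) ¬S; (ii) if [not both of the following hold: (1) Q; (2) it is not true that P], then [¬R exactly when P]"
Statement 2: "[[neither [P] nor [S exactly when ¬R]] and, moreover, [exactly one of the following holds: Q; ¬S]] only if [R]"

Statement 1 true; Statement 2 true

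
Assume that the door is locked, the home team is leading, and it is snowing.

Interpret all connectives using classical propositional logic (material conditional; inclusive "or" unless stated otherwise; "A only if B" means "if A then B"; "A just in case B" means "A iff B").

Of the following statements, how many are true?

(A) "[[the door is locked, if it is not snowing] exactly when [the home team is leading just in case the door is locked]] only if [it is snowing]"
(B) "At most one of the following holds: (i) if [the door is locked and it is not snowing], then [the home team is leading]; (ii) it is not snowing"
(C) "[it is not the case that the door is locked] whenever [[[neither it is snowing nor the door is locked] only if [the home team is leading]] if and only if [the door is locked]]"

Let R = "it is snowing" (True), P = "the door is locked" (True), Q = "the home team is leading" (True).

(A): This is ((not R -> P) iff (Q iff P)) -> R.

not R = not True = False
not R -> P = False -> True = True
Q iff P = True iff True = True
(not R -> P) iff (Q iff P) = True iff True = True
((not R -> P) iff (Q iff P)) -> R = True -> True = True
So (A) is true.

(B): This is ((P and not R) -> Q) nand not R.

not R = not True = False
P and not R = True and False = False
(P and not R) -> Q = False -> True = True
not R = not True = False
((P and not R) -> Q) nand not R = True nand False = True
Thus (B) is true.

(C): Formalization: (((R nor P) -> Q) iff P) -> not P

R nor P = True nor True = False
(R nor P) -> Q = False -> True = True
((R nor P) -> Q) iff P = True iff True = True
not P = not True = False
(((R nor P) -> Q) iff P) -> not P = True -> False = False
So (C) is false.

2 of the 3 statements are true ((A), (B)).

2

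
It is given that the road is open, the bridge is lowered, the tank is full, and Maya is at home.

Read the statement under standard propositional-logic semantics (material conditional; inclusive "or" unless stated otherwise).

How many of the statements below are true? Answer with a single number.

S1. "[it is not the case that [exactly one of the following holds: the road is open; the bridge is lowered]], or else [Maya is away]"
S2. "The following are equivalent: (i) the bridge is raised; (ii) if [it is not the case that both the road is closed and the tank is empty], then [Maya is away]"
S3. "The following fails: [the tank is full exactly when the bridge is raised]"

3

Let N = "the road is closed" (False), R = "the bridge is raised" (False), P = "Maya is at home" (True), D = "the tank is full" (True).

S1: Parsed as not (not N xor not R) or not P

not N = not False = True
not R = not False = True
not N xor not R = True xor True = False
not (not N xor not R) = not False = True
not P = not True = False
not (not N xor not R) or not P = True or False = True
Thus S1 is true.

S2: Parsed as R iff ((N nand not D) -> not P)

not D = not True = False
N nand not D = False nand False = True
not P = not True = False
(N nand not D) -> not P = True -> False = False
R iff ((N nand not D) -> not P) = False iff False = True
Hence S2 is true.

S3: Formalization: not (D iff R)

D iff R = True iff False = False
not (D iff R) = not False = True
Thus S3 is true.

True statements: 3.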